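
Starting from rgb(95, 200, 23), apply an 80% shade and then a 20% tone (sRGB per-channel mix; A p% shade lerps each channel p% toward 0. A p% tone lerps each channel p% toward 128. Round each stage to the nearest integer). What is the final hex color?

Per channel, c → c + 0.8(0 − c):
  R: 95 − 76 = 19 → 19
  G: 200 + 0.8×(0−200) = 200 − 160 = 40 → 40
  B: 23 − 18.4 = 4.6 → 5
After the shade: rgb(19, 40, 5) = #132805.
Lerp each channel 20% toward 128:
  R: 19 + 21.8 = 40.8 → 41
  G: 40 + 0.2×(128−40) = 40 + 17.6 = 57.6 → 58
  B: 5 + 0.2×(128−5) = 5 + 24.6 = 29.6 → 30
rgb(41, 58, 30) = #293a1e.

#293a1e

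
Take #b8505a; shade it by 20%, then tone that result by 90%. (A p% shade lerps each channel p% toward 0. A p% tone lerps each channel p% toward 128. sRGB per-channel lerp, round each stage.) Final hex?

#b8505a is rgb(184, 80, 90).
A 20% shade moves each channel 20% toward 0:
  R: 184 − 36.8 = 147.2 → 147
  G: 80 + 0.2×(0−80) = 80 − 16 = 64 → 64
  B: 90 − 18 = 72 → 72
After the shade: rgb(147, 64, 72) = #934048.
A 90% tone moves each channel 90% toward 128:
  R: 147 − 17.1 = 129.9 → 130
  G: 64 + 0.9×(128−64) = 64 + 57.6 = 121.6 → 122
  B: 72 + 0.9×(128−72) = 72 + 50.4 = 122.4 → 122
rgb(130, 122, 122) = #827a7a.

#827a7a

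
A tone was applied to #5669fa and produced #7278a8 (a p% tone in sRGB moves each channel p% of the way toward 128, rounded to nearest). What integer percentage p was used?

67%

#5669fa is rgb(86, 105, 250); #7278a8 is rgb(114, 120, 168).
On the B channel (widest range): 168 ≈ 250 + (p/100)(128 − 250), so p ≈ 100×(168 − 250)/(128 − 250) = -8200/-122 = 67.21.
p = 67 reproduces all three channels after rounding.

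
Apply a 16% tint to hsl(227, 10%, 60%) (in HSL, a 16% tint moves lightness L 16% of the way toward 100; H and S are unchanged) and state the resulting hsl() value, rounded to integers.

hsl(227, 10%, 66%)

L moves 16% from 60 toward 100: 60 + 6.4 = 66.4 → 66.
H and S are unchanged.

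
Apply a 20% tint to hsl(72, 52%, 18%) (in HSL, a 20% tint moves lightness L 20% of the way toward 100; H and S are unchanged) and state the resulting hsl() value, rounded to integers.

L moves 20% from 18 toward 100: 18 + 16.4 = 34.4 → 34.
H and S are unchanged.

hsl(72, 52%, 34%)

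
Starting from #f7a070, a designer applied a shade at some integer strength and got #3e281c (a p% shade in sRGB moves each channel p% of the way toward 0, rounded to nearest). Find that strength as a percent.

#f7a070 is rgb(247, 160, 112); #3e281c is rgb(62, 40, 28).
On the R channel (widest range): 62 ≈ 247 + (p/100)(0 − 247), so p ≈ 100×(62 − 247)/(0 − 247) = -18500/-247 = 74.90.
p = 75 reproduces all three channels after rounding.

75%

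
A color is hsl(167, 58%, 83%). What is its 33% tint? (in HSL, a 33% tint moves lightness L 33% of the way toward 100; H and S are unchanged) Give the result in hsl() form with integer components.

L moves 33% from 83 toward 100: 83 + 5.61 = 88.61 → 89.
H and S are unchanged.

hsl(167, 58%, 89%)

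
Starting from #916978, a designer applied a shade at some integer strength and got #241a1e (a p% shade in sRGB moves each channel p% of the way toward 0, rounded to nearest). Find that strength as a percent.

#916978 is rgb(145, 105, 120); #241a1e is rgb(36, 26, 30).
On the R channel (widest range): 36 ≈ 145 + (p/100)(0 − 145), so p ≈ 100×(36 − 145)/(0 − 145) = -10900/-145 = 75.17.
p = 75 reproduces all three channels after rounding.

75%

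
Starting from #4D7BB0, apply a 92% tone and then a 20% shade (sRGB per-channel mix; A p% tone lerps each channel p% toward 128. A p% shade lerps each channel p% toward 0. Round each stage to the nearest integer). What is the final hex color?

#4D7BB0 is rgb(77, 123, 176).
Per channel, c → c + 0.92(128 − c):
  R: 77 + 0.92×(128−77) = 77 + 46.92 = 123.92 → 124
  G: 123 + 0.92×(128−123) = 123 + 4.6 = 127.6 → 128
  B: 176 + 0.92×(128−176) = 176 − 44.16 = 131.84 → 132
After the tone: rgb(124, 128, 132) = #7C8084.
A 20% shade moves each channel 20% toward 0:
  R: 124 + 0.2×(0−124) = 124 − 24.8 = 99.2 → 99
  G: 128 + 0.2×(0−128) = 128 − 25.6 = 102.4 → 102
  B: 132 − 26.4 = 105.6 → 106
rgb(99, 102, 106) = #63666A.

#63666A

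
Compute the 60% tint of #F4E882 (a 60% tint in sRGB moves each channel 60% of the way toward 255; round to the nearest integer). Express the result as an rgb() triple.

#F4E882 is rgb(244, 232, 130).
Per channel, c → c + 0.6(255 − c):
  R: 244 + 0.6×(255−244) = 244 + 6.6 = 250.6 → 251
  G: 232 + 13.8 = 245.8 → 246
  B: 130 + 75 = 205 → 205

rgb(251, 246, 205)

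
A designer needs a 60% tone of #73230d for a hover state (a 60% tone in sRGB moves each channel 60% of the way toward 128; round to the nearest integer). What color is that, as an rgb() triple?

#73230d is rgb(115, 35, 13).
A 60% tone moves each channel 60% toward 128:
  R: 115 + 0.6×(128−115) = 115 + 7.8 = 122.8 → 123
  G: 35 + 55.8 = 90.8 → 91
  B: 13 + 0.6×(128−13) = 13 + 69 = 82 → 82

rgb(123, 91, 82)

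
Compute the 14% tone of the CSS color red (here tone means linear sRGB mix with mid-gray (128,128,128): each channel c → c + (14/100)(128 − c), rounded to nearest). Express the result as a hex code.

#ed1212

CSS red is rgb(255, 0, 0).
Lerp each channel 14% toward 128:
  R: 255 + 0.14×(128−255) = 255 − 17.78 = 237.22 → 237
  G: 0 + 0.14×(128−0) = 0 + 17.92 = 17.92 → 18
  B: 0 + 17.92 = 17.92 → 18
rgb(237, 18, 18) = #ed1212.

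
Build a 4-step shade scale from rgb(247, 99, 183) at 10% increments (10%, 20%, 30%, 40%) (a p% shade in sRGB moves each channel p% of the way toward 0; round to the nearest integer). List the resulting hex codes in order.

10%: (247 − 24.7 = 222.3→222, 99 − 9.9 = 89.1→89, 183 − 18.3 = 164.7→165) → #DE59A5
20%: (247 − 49.4 = 197.6→198, 99 − 19.8 = 79.2→79, 183 − 36.6 = 146.4→146) → #C64F92
30%: (247 − 74.1 = 172.9→173, 99 − 29.7 = 69.3→69, 183 − 54.9 = 128.1→128) → #AD4580
40%: (247 − 98.8 = 148.2→148, 99 − 39.6 = 59.4→59, 183 − 73.2 = 109.8→110) → #943B6E

#DE59A5, #C64F92, #AD4580, #943B6E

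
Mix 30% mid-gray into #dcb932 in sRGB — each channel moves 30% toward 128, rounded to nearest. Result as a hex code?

#c0a849

#dcb932 is rgb(220, 185, 50).
A 30% tone moves each channel 30% toward 128:
  R: 220 + 0.3×(128−220) = 220 − 27.6 = 192.4 → 192
  G: 185 + 0.3×(128−185) = 185 − 17.1 = 167.9 → 168
  B: 50 + 23.4 = 73.4 → 73
rgb(192, 168, 73) = #c0a849.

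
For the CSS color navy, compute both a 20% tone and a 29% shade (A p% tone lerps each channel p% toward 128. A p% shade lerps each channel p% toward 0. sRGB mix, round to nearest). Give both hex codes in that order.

#1A1A80, #00005B

CSS navy is rgb(0, 0, 128).
20% tone:
  R: 0 + 25.6 = 25.6 → 26
  G: 0 + 0.2×(128−0) = 0 + 25.6 = 25.6 → 26
  B: 128 + 0.2×(128−128) = 128 + 0 = 128 → 128
  → #1A1A80
29% shade:
  R: 0 + 0.29×(0−0) = 0 + 0 = 0 → 0
  G: 0 + 0.29×(0−0) = 0 + 0 = 0 → 0
  B: 128 + 0.29×(0−128) = 128 − 37.12 = 90.88 → 91
  → #00005B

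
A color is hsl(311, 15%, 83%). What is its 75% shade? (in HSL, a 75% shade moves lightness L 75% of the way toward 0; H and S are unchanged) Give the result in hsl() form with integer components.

hsl(311, 15%, 21%)

L moves 75% from 83 toward 0: 83 − 62.25 = 20.75 → 21.
H and S are unchanged.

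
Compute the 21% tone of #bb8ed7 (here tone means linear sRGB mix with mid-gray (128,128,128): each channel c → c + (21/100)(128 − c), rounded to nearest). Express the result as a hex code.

#af8bc5

#bb8ed7 is rgb(187, 142, 215).
A 21% tone moves each channel 21% toward 128:
  R: 187 − 12.39 = 174.61 → 175
  G: 142 + 0.21×(128−142) = 142 − 2.94 = 139.06 → 139
  B: 215 + 0.21×(128−215) = 215 − 18.27 = 196.73 → 197
rgb(175, 139, 197) = #af8bc5.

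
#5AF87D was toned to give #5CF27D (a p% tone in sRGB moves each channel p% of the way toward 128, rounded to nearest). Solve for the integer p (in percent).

#5AF87D is rgb(90, 248, 125); #5CF27D is rgb(92, 242, 125).
On the G channel (widest range): 242 ≈ 248 + (p/100)(128 − 248), so p ≈ 100×(242 − 248)/(128 − 248) = -600/-120 = 5.00.
p = 5 reproduces all three channels after rounding.

5%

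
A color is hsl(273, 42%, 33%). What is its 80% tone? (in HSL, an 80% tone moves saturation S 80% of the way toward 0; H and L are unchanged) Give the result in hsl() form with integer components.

S moves 80% from 42 toward 0: 42 − 33.6 = 8.4 → 8.
H and L are unchanged.

hsl(273, 8%, 33%)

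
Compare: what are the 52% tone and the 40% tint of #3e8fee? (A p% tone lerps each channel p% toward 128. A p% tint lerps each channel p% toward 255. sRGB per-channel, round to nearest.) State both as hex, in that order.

#3e8fee is rgb(62, 143, 238).
52% tone:
  R: 62 + 34.32 = 96.32 → 96
  G: 143 + 0.52×(128−143) = 143 − 7.8 = 135.2 → 135
  B: 238 − 57.2 = 180.8 → 181
  → #6087b5
40% tint:
  R: 62 + 77.2 = 139.2 → 139
  G: 143 + 0.4×(255−143) = 143 + 44.8 = 187.8 → 188
  B: 238 + 6.8 = 244.8 → 245
  → #8bbcf5

#6087b5, #8bbcf5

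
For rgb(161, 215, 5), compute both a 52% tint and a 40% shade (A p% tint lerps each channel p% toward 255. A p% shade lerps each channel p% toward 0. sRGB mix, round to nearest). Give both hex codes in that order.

52% tint:
  R: 161 + 0.52×(255−161) = 161 + 48.88 = 209.88 → 210
  G: 215 + 0.52×(255−215) = 215 + 20.8 = 235.8 → 236
  B: 5 + 0.52×(255−5) = 5 + 130 = 135 → 135
  → #d2ec87
40% shade:
  R: 161 − 64.4 = 96.6 → 97
  G: 215 + 0.4×(0−215) = 215 − 86 = 129 → 129
  B: 5 − 2 = 3 → 3
  → #618103

#d2ec87, #618103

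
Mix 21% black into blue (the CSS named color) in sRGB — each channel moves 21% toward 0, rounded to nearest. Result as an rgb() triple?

CSS blue is rgb(0, 0, 255).
Lerp each channel 21% toward 0:
  R: 0 + 0.21×(0−0) = 0 + 0 = 0 → 0
  G: 0 + 0.21×(0−0) = 0 + 0 = 0 → 0
  B: 255 + 0.21×(0−255) = 255 − 53.55 = 201.45 → 201

rgb(0, 0, 201)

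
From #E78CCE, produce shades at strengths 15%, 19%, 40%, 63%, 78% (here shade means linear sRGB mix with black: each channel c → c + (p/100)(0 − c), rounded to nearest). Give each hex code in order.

#E78CCE is rgb(231, 140, 206).
15%: (231 − 34.65 = 196.35→196, 140 − 21 = 119→119, 206 − 30.9 = 175.1→175) → #C477AF
19%: (231 − 43.89 = 187.11→187, 140 − 26.6 = 113.4→113, 206 − 39.14 = 166.86→167) → #BB71A7
40%: (231 − 92.4 = 138.6→139, 140 − 56 = 84→84, 206 − 82.4 = 123.6→124) → #8B547C
63%: (231 − 145.53 = 85.47→85, 140 − 88.2 = 51.8→52, 206 − 129.78 = 76.22→76) → #55344C
78%: (231 − 180.18 = 50.82→51, 140 − 109.2 = 30.8→31, 206 − 160.68 = 45.32→45) → #331F2D

#C477AF, #BB71A7, #8B547C, #55344C, #331F2D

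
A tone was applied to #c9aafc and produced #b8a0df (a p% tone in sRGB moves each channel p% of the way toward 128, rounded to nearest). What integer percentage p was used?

23%

#c9aafc is rgb(201, 170, 252); #b8a0df is rgb(184, 160, 223).
On the B channel (widest range): 223 ≈ 252 + (p/100)(128 − 252), so p ≈ 100×(223 − 252)/(128 − 252) = -2900/-124 = 23.39.
p = 23 reproduces all three channels after rounding.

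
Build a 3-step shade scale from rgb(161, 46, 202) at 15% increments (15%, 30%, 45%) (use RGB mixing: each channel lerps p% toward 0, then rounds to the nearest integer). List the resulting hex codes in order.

#8927AC, #71208D, #59196F

15%: (161 − 24.15 = 136.85→137, 46 − 6.9 = 39.1→39, 202 − 30.3 = 171.7→172) → #8927AC
30%: (161 − 48.3 = 112.7→113, 46 − 13.8 = 32.2→32, 202 − 60.6 = 141.4→141) → #71208D
45%: (161 − 72.45 = 88.55→89, 46 − 20.7 = 25.3→25, 202 − 90.9 = 111.1→111) → #59196F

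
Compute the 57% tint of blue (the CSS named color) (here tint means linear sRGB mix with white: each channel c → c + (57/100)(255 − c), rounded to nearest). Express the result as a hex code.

#9191ff

CSS blue is rgb(0, 0, 255).
A 57% tint moves each channel 57% toward 255:
  R: 0 + 145.35 = 145.35 → 145
  G: 0 + 0.57×(255−0) = 0 + 145.35 = 145.35 → 145
  B: 255 + 0.57×(255−255) = 255 + 0 = 255 → 255
rgb(145, 145, 255) = #9191ff.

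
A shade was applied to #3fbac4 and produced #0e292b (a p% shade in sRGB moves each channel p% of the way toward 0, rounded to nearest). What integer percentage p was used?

#3fbac4 is rgb(63, 186, 196); #0e292b is rgb(14, 41, 43).
On the B channel (widest range): 43 ≈ 196 + (p/100)(0 − 196), so p ≈ 100×(43 − 196)/(0 − 196) = -15300/-196 = 78.06.
p = 78 reproduces all three channels after rounding.

78%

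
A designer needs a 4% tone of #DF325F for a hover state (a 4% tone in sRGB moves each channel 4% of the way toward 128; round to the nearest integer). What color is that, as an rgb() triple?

#DF325F is rgb(223, 50, 95).
Lerp each channel 4% toward 128:
  R: 223 + 0.04×(128−223) = 223 − 3.8 = 219.2 → 219
  G: 50 + 0.04×(128−50) = 50 + 3.12 = 53.12 → 53
  B: 95 + 0.04×(128−95) = 95 + 1.32 = 96.32 → 96

rgb(219, 53, 96)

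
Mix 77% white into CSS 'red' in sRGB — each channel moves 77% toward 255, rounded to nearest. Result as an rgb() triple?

CSS red is rgb(255, 0, 0).
Per channel, c → c + 0.77(255 − c):
  R: 255 + 0 = 255 → 255
  G: 0 + 196.35 = 196.35 → 196
  B: 0 + 0.77×(255−0) = 0 + 196.35 = 196.35 → 196

rgb(255, 196, 196)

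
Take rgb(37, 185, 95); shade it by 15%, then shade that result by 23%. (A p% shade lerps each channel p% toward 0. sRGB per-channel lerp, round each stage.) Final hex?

#18793e

Lerp each channel 15% toward 0:
  R: 37 + 0.15×(0−37) = 37 − 5.55 = 31.45 → 31
  G: 185 + 0.15×(0−185) = 185 − 27.75 = 157.25 → 157
  B: 95 + 0.15×(0−95) = 95 − 14.25 = 80.75 → 81
After the shade: rgb(31, 157, 81) = #1f9d51.
A 23% shade moves each channel 23% toward 0:
  R: 31 − 7.13 = 23.87 → 24
  G: 157 − 36.11 = 120.89 → 121
  B: 81 + 0.23×(0−81) = 81 − 18.63 = 62.37 → 62
rgb(24, 121, 62) = #18793e.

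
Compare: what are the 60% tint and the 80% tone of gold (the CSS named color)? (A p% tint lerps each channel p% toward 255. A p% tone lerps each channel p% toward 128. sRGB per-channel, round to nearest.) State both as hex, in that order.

CSS gold is rgb(255, 215, 0).
60% tint:
  R: 255 + 0.6×(255−255) = 255 + 0 = 255 → 255
  G: 215 + 0.6×(255−215) = 215 + 24 = 239 → 239
  B: 0 + 153 = 153 → 153
  → #ffef99
80% tone:
  R: 255 + 0.8×(128−255) = 255 − 101.6 = 153.4 → 153
  G: 215 + 0.8×(128−215) = 215 − 69.6 = 145.4 → 145
  B: 0 + 102.4 = 102.4 → 102
  → #999166

#ffef99, #999166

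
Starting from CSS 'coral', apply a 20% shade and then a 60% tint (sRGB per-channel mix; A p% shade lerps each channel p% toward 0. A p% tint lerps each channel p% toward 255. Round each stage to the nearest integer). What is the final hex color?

#EBC2B3

CSS coral is rgb(255, 127, 80).
A 20% shade moves each channel 20% toward 0:
  R: 255 − 51 = 204 → 204
  G: 127 + 0.2×(0−127) = 127 − 25.4 = 101.6 → 102
  B: 80 − 16 = 64 → 64
After the shade: rgb(204, 102, 64) = #CC6640.
Lerp each channel 60% toward 255:
  R: 204 + 30.6 = 234.6 → 235
  G: 102 + 91.8 = 193.8 → 194
  B: 64 + 0.6×(255−64) = 64 + 114.6 = 178.6 → 179
rgb(235, 194, 179) = #EBC2B3.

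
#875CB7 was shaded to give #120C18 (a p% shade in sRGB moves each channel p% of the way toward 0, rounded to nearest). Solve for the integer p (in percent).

#875CB7 is rgb(135, 92, 183); #120C18 is rgb(18, 12, 24).
On the B channel (widest range): 24 ≈ 183 + (p/100)(0 − 183), so p ≈ 100×(24 − 183)/(0 − 183) = -15900/-183 = 86.89.
p = 87 reproduces all three channels after rounding.

87%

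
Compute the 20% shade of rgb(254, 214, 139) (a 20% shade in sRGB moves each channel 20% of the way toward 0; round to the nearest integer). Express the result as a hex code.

#CBAB6F

Per channel, c → c + 0.2(0 − c):
  R: 254 − 50.8 = 203.2 → 203
  G: 214 + 0.2×(0−214) = 214 − 42.8 = 171.2 → 171
  B: 139 − 27.8 = 111.2 → 111
rgb(203, 171, 111) = #CBAB6F.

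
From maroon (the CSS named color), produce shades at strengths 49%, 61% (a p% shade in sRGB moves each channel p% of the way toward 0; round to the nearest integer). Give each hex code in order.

CSS maroon is rgb(128, 0, 0).
49%: (128 − 62.72 = 65.28→65, 0→0, 0→0) → #410000
61%: (128 − 78.08 = 49.92→50, 0→0, 0→0) → #320000

#410000, #320000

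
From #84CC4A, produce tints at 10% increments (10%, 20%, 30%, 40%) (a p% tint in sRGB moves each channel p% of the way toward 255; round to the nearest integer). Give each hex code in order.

#90D15C, #9DD66E, #A9DB80, #B5E092

#84CC4A is rgb(132, 204, 74).
10%: (132 + 12.3 = 144.3→144, 204 + 5.1 = 209.1→209, 74 + 18.1 = 92.1→92) → #90D15C
20%: (132 + 24.6 = 156.6→157, 204 + 10.2 = 214.2→214, 74 + 36.2 = 110.2→110) → #9DD66E
30%: (132 + 36.9 = 168.9→169, 204 + 15.3 = 219.3→219, 74 + 54.3 = 128.3→128) → #A9DB80
40%: (132 + 49.2 = 181.2→181, 204 + 20.4 = 224.4→224, 74 + 72.4 = 146.4→146) → #B5E092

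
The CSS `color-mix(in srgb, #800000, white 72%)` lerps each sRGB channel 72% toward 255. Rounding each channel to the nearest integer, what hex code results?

#800000 is rgb(128, 0, 0).
Lerp each channel 72% toward 255:
  R: 128 + 0.72×(255−128) = 128 + 91.44 = 219.44 → 219
  G: 0 + 183.6 = 183.6 → 184
  B: 0 + 183.6 = 183.6 → 184
rgb(219, 184, 184) = #DBB8B8.

#DBB8B8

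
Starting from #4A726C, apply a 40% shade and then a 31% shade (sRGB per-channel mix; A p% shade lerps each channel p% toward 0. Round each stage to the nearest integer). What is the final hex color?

#1E2F2D

#4A726C is rgb(74, 114, 108).
A 40% shade moves each channel 40% toward 0:
  R: 74 + 0.4×(0−74) = 74 − 29.6 = 44.4 → 44
  G: 114 − 45.6 = 68.4 → 68
  B: 108 + 0.4×(0−108) = 108 − 43.2 = 64.8 → 65
After the shade: rgb(44, 68, 65) = #2C4441.
Per channel, c → c + 0.31(0 − c):
  R: 44 + 0.31×(0−44) = 44 − 13.64 = 30.36 → 30
  G: 68 + 0.31×(0−68) = 68 − 21.08 = 46.92 → 47
  B: 65 − 20.15 = 44.85 → 45
rgb(30, 47, 45) = #1E2F2D.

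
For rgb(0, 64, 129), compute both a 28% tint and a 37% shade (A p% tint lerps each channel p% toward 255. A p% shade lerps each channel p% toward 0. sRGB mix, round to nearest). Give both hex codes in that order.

#4775A4, #002851

28% tint:
  R: 0 + 71.4 = 71.4 → 71
  G: 64 + 53.48 = 117.48 → 117
  B: 129 + 0.28×(255−129) = 129 + 35.28 = 164.28 → 164
  → #4775A4
37% shade:
  R: 0 + 0 = 0 → 0
  G: 64 + 0.37×(0−64) = 64 − 23.68 = 40.32 → 40
  B: 129 + 0.37×(0−129) = 129 − 47.73 = 81.27 → 81
  → #002851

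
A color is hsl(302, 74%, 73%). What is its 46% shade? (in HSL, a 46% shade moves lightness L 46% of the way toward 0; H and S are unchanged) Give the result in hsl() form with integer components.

hsl(302, 74%, 39%)

L moves 46% from 73 toward 0: 73 − 33.58 = 39.42 → 39.
H and S are unchanged.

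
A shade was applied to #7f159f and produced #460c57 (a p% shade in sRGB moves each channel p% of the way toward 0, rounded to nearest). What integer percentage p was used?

#7f159f is rgb(127, 21, 159); #460c57 is rgb(70, 12, 87).
On the B channel (widest range): 87 ≈ 159 + (p/100)(0 − 159), so p ≈ 100×(87 − 159)/(0 − 159) = -7200/-159 = 45.28.
p = 45 reproduces all three channels after rounding.

45%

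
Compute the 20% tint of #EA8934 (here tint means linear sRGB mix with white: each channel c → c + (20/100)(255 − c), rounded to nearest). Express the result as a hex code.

#EA8934 is rgb(234, 137, 52).
A 20% tint moves each channel 20% toward 255:
  R: 234 + 4.2 = 238.2 → 238
  G: 137 + 0.2×(255−137) = 137 + 23.6 = 160.6 → 161
  B: 52 + 0.2×(255−52) = 52 + 40.6 = 92.6 → 93
rgb(238, 161, 93) = #EEA15D.

#EEA15D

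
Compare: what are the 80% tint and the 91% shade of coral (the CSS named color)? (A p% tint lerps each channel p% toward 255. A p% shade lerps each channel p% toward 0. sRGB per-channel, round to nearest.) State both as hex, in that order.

CSS coral is rgb(255, 127, 80).
80% tint:
  R: 255 + 0 = 255 → 255
  G: 127 + 102.4 = 229.4 → 229
  B: 80 + 0.8×(255−80) = 80 + 140 = 220 → 220
  → #ffe5dc
91% shade:
  R: 255 + 0.91×(0−255) = 255 − 232.05 = 22.95 → 23
  G: 127 − 115.57 = 11.43 → 11
  B: 80 − 72.8 = 7.2 → 7
  → #170b07

#ffe5dc, #170b07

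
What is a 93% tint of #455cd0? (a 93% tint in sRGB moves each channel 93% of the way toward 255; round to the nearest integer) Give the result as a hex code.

#f2f4fc

#455cd0 is rgb(69, 92, 208).
Lerp each channel 93% toward 255:
  R: 69 + 0.93×(255−69) = 69 + 172.98 = 241.98 → 242
  G: 92 + 0.93×(255−92) = 92 + 151.59 = 243.59 → 244
  B: 208 + 43.71 = 251.71 → 252
rgb(242, 244, 252) = #f2f4fc.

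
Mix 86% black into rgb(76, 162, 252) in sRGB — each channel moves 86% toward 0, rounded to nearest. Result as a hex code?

#0B1723

Per channel, c → c + 0.86(0 − c):
  R: 76 + 0.86×(0−76) = 76 − 65.36 = 10.64 → 11
  G: 162 + 0.86×(0−162) = 162 − 139.32 = 22.68 → 23
  B: 252 + 0.86×(0−252) = 252 − 216.72 = 35.28 → 35
rgb(11, 23, 35) = #0B1723.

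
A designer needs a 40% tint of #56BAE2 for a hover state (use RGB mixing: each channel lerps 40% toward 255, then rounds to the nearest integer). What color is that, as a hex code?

#56BAE2 is rgb(86, 186, 226).
A 40% tint moves each channel 40% toward 255:
  R: 86 + 0.4×(255−86) = 86 + 67.6 = 153.6 → 154
  G: 186 + 27.6 = 213.6 → 214
  B: 226 + 0.4×(255−226) = 226 + 11.6 = 237.6 → 238
rgb(154, 214, 238) = #9AD6EE.

#9AD6EE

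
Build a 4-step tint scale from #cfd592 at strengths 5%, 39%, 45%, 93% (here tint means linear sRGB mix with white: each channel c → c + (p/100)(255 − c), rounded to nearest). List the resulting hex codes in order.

#cfd592 is rgb(207, 213, 146).
5%: (207 + 2.4 = 209.4→209, 213 + 2.1 = 215.1→215, 146 + 5.45 = 151.45→151) → #d1d797
39%: (207 + 18.72 = 225.72→226, 213 + 16.38 = 229.38→229, 146 + 42.51 = 188.51→189) → #e2e5bd
45%: (207 + 21.6 = 228.6→229, 213 + 18.9 = 231.9→232, 146 + 49.05 = 195.05→195) → #e5e8c3
93%: (207 + 44.64 = 251.64→252, 213 + 39.06 = 252.06→252, 146 + 101.37 = 247.37→247) → #fcfcf7

#d1d797, #e2e5bd, #e5e8c3, #fcfcf7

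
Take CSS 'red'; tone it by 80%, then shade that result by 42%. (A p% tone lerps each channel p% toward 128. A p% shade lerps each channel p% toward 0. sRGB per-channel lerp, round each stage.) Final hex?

CSS red is rgb(255, 0, 0).
Per channel, c → c + 0.8(128 − c):
  R: 255 + 0.8×(128−255) = 255 − 101.6 = 153.4 → 153
  G: 0 + 0.8×(128−0) = 0 + 102.4 = 102.4 → 102
  B: 0 + 0.8×(128−0) = 0 + 102.4 = 102.4 → 102
After the tone: rgb(153, 102, 102) = #996666.
Lerp each channel 42% toward 0:
  R: 153 − 64.26 = 88.74 → 89
  G: 102 + 0.42×(0−102) = 102 − 42.84 = 59.16 → 59
  B: 102 + 0.42×(0−102) = 102 − 42.84 = 59.16 → 59
rgb(89, 59, 59) = #593B3B.

#593B3B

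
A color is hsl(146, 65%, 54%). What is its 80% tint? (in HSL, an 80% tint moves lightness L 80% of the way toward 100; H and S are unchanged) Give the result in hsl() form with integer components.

hsl(146, 65%, 91%)

L moves 80% from 54 toward 100: 54 + 36.8 = 90.8 → 91.
H and S are unchanged.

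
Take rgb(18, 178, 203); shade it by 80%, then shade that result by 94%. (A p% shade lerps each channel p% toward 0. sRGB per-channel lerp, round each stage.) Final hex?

#000202

An 80% shade moves each channel 80% toward 0:
  R: 18 + 0.8×(0−18) = 18 − 14.4 = 3.6 → 4
  G: 178 − 142.4 = 35.6 → 36
  B: 203 + 0.8×(0−203) = 203 − 162.4 = 40.6 → 41
After the shade: rgb(4, 36, 41) = #042429.
Lerp each channel 94% toward 0:
  R: 4 − 3.76 = 0.24 → 0
  G: 36 − 33.84 = 2.16 → 2
  B: 41 + 0.94×(0−41) = 41 − 38.54 = 2.46 → 2
rgb(0, 2, 2) = #000202.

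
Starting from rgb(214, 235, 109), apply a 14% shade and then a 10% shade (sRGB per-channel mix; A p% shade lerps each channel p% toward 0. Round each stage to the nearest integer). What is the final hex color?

#A6B655

Lerp each channel 14% toward 0:
  R: 214 − 29.96 = 184.04 → 184
  G: 235 + 0.14×(0−235) = 235 − 32.9 = 202.1 → 202
  B: 109 + 0.14×(0−109) = 109 − 15.26 = 93.74 → 94
After the shade: rgb(184, 202, 94) = #B8CA5E.
Per channel, c → c + 0.1(0 − c):
  R: 184 + 0.1×(0−184) = 184 − 18.4 = 165.6 → 166
  G: 202 − 20.2 = 181.8 → 182
  B: 94 + 0.1×(0−94) = 94 − 9.4 = 84.6 → 85
rgb(166, 182, 85) = #A6B655.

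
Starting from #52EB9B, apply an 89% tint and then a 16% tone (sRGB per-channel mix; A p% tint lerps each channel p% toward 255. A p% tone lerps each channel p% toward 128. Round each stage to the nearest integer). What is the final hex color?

#52EB9B is rgb(82, 235, 155).
Per channel, c → c + 0.89(255 − c):
  R: 82 + 0.89×(255−82) = 82 + 153.97 = 235.97 → 236
  G: 235 + 0.89×(255−235) = 235 + 17.8 = 252.8 → 253
  B: 155 + 0.89×(255−155) = 155 + 89 = 244 → 244
After the tint: rgb(236, 253, 244) = #ECFDF4.
Lerp each channel 16% toward 128:
  R: 236 + 0.16×(128−236) = 236 − 17.28 = 218.72 → 219
  G: 253 − 20 = 233 → 233
  B: 244 + 0.16×(128−244) = 244 − 18.56 = 225.44 → 225
rgb(219, 233, 225) = #DBE9E1.

#DBE9E1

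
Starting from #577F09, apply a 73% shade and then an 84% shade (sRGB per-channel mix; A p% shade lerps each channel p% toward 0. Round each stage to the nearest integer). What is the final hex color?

#577F09 is rgb(87, 127, 9).
Lerp each channel 73% toward 0:
  R: 87 − 63.51 = 23.49 → 23
  G: 127 − 92.71 = 34.29 → 34
  B: 9 + 0.73×(0−9) = 9 − 6.57 = 2.43 → 2
After the shade: rgb(23, 34, 2) = #172202.
Per channel, c → c + 0.84(0 − c):
  R: 23 + 0.84×(0−23) = 23 − 19.32 = 3.68 → 4
  G: 34 − 28.56 = 5.44 → 5
  B: 2 − 1.68 = 0.32 → 0
rgb(4, 5, 0) = #040500.

#040500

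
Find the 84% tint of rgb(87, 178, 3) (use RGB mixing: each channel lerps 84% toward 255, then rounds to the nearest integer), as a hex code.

Per channel, c → c + 0.84(255 − c):
  R: 87 + 141.12 = 228.12 → 228
  G: 178 + 64.68 = 242.68 → 243
  B: 3 + 0.84×(255−3) = 3 + 211.68 = 214.68 → 215
rgb(228, 243, 215) = #e4f3d7.

#e4f3d7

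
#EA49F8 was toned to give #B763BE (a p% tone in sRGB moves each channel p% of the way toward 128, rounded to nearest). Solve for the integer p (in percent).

48%

#EA49F8 is rgb(234, 73, 248); #B763BE is rgb(183, 99, 190).
On the B channel (widest range): 190 ≈ 248 + (p/100)(128 − 248), so p ≈ 100×(190 − 248)/(128 − 248) = -5800/-120 = 48.33.
p = 48 reproduces all three channels after rounding.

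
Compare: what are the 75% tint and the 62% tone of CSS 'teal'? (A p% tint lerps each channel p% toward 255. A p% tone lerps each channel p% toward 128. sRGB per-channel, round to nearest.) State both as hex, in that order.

CSS teal is rgb(0, 128, 128).
75% tint:
  R: 0 + 191.25 = 191.25 → 191
  G: 128 + 95.25 = 223.25 → 223
  B: 128 + 95.25 = 223.25 → 223
  → #BFDFDF
62% tone:
  R: 0 + 79.36 = 79.36 → 79
  G: 128 + 0.62×(128−128) = 128 + 0 = 128 → 128
  B: 128 + 0 = 128 → 128
  → #4F8080

#BFDFDF, #4F8080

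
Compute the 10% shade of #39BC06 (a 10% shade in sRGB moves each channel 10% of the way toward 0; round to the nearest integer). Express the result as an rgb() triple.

rgb(51, 169, 5)

#39BC06 is rgb(57, 188, 6).
Per channel, c → c + 0.1(0 − c):
  R: 57 − 5.7 = 51.3 → 51
  G: 188 + 0.1×(0−188) = 188 − 18.8 = 169.2 → 169
  B: 6 + 0.1×(0−6) = 6 − 0.6 = 5.4 → 5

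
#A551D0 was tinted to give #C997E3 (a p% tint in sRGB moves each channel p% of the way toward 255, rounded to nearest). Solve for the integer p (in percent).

40%

#A551D0 is rgb(165, 81, 208); #C997E3 is rgb(201, 151, 227).
On the G channel (widest range): 151 ≈ 81 + (p/100)(255 − 81), so p ≈ 100×(151 − 81)/(255 − 81) = 7000/174 = 40.23.
p = 40 reproduces all three channels after rounding.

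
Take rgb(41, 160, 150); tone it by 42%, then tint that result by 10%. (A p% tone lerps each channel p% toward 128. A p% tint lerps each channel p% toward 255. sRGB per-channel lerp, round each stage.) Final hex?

Per channel, c → c + 0.42(128 − c):
  R: 41 + 0.42×(128−41) = 41 + 36.54 = 77.54 → 78
  G: 160 − 13.44 = 146.56 → 147
  B: 150 + 0.42×(128−150) = 150 − 9.24 = 140.76 → 141
After the tone: rgb(78, 147, 141) = #4E938D.
A 10% tint moves each channel 10% toward 255:
  R: 78 + 0.1×(255−78) = 78 + 17.7 = 95.7 → 96
  G: 147 + 0.1×(255−147) = 147 + 10.8 = 157.8 → 158
  B: 141 + 0.1×(255−141) = 141 + 11.4 = 152.4 → 152
rgb(96, 158, 152) = #609E98.

#609E98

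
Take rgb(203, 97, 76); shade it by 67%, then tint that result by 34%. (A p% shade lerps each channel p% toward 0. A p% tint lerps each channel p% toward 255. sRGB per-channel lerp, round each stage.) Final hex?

Lerp each channel 67% toward 0:
  R: 203 + 0.67×(0−203) = 203 − 136.01 = 66.99 → 67
  G: 97 + 0.67×(0−97) = 97 − 64.99 = 32.01 → 32
  B: 76 + 0.67×(0−76) = 76 − 50.92 = 25.08 → 25
After the shade: rgb(67, 32, 25) = #432019.
A 34% tint moves each channel 34% toward 255:
  R: 67 + 0.34×(255−67) = 67 + 63.92 = 130.92 → 131
  G: 32 + 0.34×(255−32) = 32 + 75.82 = 107.82 → 108
  B: 25 + 0.34×(255−25) = 25 + 78.2 = 103.2 → 103
rgb(131, 108, 103) = #836c67.

#836c67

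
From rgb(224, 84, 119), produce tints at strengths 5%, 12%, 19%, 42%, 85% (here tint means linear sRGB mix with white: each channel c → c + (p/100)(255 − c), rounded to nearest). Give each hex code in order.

5%: (224 + 1.55 = 225.55→226, 84 + 8.55 = 92.55→93, 119 + 6.8 = 125.8→126) → #E25D7E
12%: (224 + 3.72 = 227.72→228, 84 + 20.52 = 104.52→105, 119 + 16.32 = 135.32→135) → #E46987
19%: (224 + 5.89 = 229.89→230, 84 + 32.49 = 116.49→116, 119 + 25.84 = 144.84→145) → #E67491
42%: (224 + 13.02 = 237.02→237, 84 + 71.82 = 155.82→156, 119 + 57.12 = 176.12→176) → #ED9CB0
85%: (224 + 26.35 = 250.35→250, 84 + 145.35 = 229.35→229, 119 + 115.6 = 234.6→235) → #FAE5EB

#E25D7E, #E46987, #E67491, #ED9CB0, #FAE5EB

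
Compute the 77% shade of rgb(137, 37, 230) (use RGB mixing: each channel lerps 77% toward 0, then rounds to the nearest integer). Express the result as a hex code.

A 77% shade moves each channel 77% toward 0:
  R: 137 + 0.77×(0−137) = 137 − 105.49 = 31.51 → 32
  G: 37 + 0.77×(0−37) = 37 − 28.49 = 8.51 → 9
  B: 230 − 177.1 = 52.9 → 53
rgb(32, 9, 53) = #200935.

#200935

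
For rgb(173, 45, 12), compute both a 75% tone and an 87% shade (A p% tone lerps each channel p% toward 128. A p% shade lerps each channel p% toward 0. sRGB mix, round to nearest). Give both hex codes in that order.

#8B6B63, #160602

75% tone:
  R: 173 + 0.75×(128−173) = 173 − 33.75 = 139.25 → 139
  G: 45 + 0.75×(128−45) = 45 + 62.25 = 107.25 → 107
  B: 12 + 0.75×(128−12) = 12 + 87 = 99 → 99
  → #8B6B63
87% shade:
  R: 173 − 150.51 = 22.49 → 22
  G: 45 + 0.87×(0−45) = 45 − 39.15 = 5.85 → 6
  B: 12 + 0.87×(0−12) = 12 − 10.44 = 1.56 → 2
  → #160602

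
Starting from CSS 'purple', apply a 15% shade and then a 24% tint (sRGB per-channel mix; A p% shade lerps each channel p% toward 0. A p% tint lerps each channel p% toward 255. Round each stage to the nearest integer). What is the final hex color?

#903D90

CSS purple is rgb(128, 0, 128).
Per channel, c → c + 0.15(0 − c):
  R: 128 − 19.2 = 108.8 → 109
  G: 0 + 0.15×(0−0) = 0 + 0 = 0 → 0
  B: 128 − 19.2 = 108.8 → 109
After the shade: rgb(109, 0, 109) = #6D006D.
Per channel, c → c + 0.24(255 − c):
  R: 109 + 35.04 = 144.04 → 144
  G: 0 + 0.24×(255−0) = 0 + 61.2 = 61.2 → 61
  B: 109 + 0.24×(255−109) = 109 + 35.04 = 144.04 → 144
rgb(144, 61, 144) = #903D90.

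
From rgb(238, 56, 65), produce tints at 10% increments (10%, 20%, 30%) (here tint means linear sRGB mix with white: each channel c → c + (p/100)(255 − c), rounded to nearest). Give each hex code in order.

10%: (238 + 1.7 = 239.7→240, 56 + 19.9 = 75.9→76, 65 + 19 = 84→84) → #f04c54
20%: (238 + 3.4 = 241.4→241, 56 + 39.8 = 95.8→96, 65 + 38 = 103→103) → #f16067
30%: (238 + 5.1 = 243.1→243, 56 + 59.7 = 115.7→116, 65 + 57 = 122→122) → #f3747a

#f04c54, #f16067, #f3747a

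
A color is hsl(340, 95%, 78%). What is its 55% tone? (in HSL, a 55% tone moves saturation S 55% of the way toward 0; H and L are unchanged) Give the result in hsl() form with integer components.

S moves 55% from 95 toward 0: 95 − 52.25 = 42.75 → 43.
H and L are unchanged.

hsl(340, 43%, 78%)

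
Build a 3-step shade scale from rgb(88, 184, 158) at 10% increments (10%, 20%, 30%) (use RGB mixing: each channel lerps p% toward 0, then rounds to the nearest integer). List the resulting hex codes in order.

#4fa68e, #46937e, #3e816f

10%: (88 − 8.8 = 79.2→79, 184 − 18.4 = 165.6→166, 158 − 15.8 = 142.2→142) → #4fa68e
20%: (88 − 17.6 = 70.4→70, 184 − 36.8 = 147.2→147, 158 − 31.6 = 126.4→126) → #46937e
30%: (88 − 26.4 = 61.6→62, 184 − 55.2 = 128.8→129, 158 − 47.4 = 110.6→111) → #3e816f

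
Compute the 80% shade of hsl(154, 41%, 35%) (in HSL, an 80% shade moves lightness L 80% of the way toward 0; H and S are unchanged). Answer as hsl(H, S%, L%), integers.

L moves 80% from 35 toward 0: 35 − 28 = 7 → 7.
H and S are unchanged.

hsl(154, 41%, 7%)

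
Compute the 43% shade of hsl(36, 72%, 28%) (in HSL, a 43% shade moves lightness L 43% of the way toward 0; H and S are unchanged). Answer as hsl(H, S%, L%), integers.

hsl(36, 72%, 16%)

L moves 43% from 28 toward 0: 28 − 12.04 = 15.96 → 16.
H and S are unchanged.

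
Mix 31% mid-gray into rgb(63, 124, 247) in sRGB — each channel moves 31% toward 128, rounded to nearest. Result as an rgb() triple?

Lerp each channel 31% toward 128:
  R: 63 + 0.31×(128−63) = 63 + 20.15 = 83.15 → 83
  G: 124 + 0.31×(128−124) = 124 + 1.24 = 125.24 → 125
  B: 247 + 0.31×(128−247) = 247 − 36.89 = 210.11 → 210

rgb(83, 125, 210)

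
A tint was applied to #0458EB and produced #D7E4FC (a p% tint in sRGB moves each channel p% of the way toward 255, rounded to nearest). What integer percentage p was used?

84%

#0458EB is rgb(4, 88, 235); #D7E4FC is rgb(215, 228, 252).
On the R channel (widest range): 215 ≈ 4 + (p/100)(255 − 4), so p ≈ 100×(215 − 4)/(255 − 4) = 21100/251 = 84.06.
p = 84 reproduces all three channels after rounding.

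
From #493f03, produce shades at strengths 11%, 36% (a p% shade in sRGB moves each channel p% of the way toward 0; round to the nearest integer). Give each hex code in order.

#493f03 is rgb(73, 63, 3).
11%: (73 − 8.03 = 64.97→65, 63 − 6.93 = 56.07→56, 3→3) → #413803
36%: (73 − 26.28 = 46.72→47, 63 − 22.68 = 40.32→40, 3 − 1.08 = 1.92→2) → #2f2802

#413803, #2f2802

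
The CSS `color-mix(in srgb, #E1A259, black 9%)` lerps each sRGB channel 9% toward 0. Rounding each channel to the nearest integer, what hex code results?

#CD9351

#E1A259 is rgb(225, 162, 89).
Lerp each channel 9% toward 0:
  R: 225 + 0.09×(0−225) = 225 − 20.25 = 204.75 → 205
  G: 162 − 14.58 = 147.42 → 147
  B: 89 − 8.01 = 80.99 → 81
rgb(205, 147, 81) = #CD9351.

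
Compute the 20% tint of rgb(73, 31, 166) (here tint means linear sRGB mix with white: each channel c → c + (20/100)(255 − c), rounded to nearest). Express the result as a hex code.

#6D4CB8

A 20% tint moves each channel 20% toward 255:
  R: 73 + 0.2×(255−73) = 73 + 36.4 = 109.4 → 109
  G: 31 + 0.2×(255−31) = 31 + 44.8 = 75.8 → 76
  B: 166 + 0.2×(255−166) = 166 + 17.8 = 183.8 → 184
rgb(109, 76, 184) = #6D4CB8.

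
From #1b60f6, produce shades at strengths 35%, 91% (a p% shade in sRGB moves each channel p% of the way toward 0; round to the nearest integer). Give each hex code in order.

#1b60f6 is rgb(27, 96, 246).
35%: (27 − 9.45 = 17.55→18, 96 − 33.6 = 62.4→62, 246 − 86.1 = 159.9→160) → #123ea0
91%: (27 − 24.57 = 2.43→2, 96 − 87.36 = 8.64→9, 246 − 223.86 = 22.14→22) → #020916

#123ea0, #020916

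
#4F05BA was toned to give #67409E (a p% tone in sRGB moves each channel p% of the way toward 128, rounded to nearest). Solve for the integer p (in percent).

48%

#4F05BA is rgb(79, 5, 186); #67409E is rgb(103, 64, 158).
On the G channel (widest range): 64 ≈ 5 + (p/100)(128 − 5), so p ≈ 100×(64 − 5)/(128 − 5) = 5900/123 = 47.97.
p = 48 reproduces all three channels after rounding.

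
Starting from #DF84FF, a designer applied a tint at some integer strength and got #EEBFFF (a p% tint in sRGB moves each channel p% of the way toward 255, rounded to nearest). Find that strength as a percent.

48%

#DF84FF is rgb(223, 132, 255); #EEBFFF is rgb(238, 191, 255).
On the G channel (widest range): 191 ≈ 132 + (p/100)(255 − 132), so p ≈ 100×(191 − 132)/(255 − 132) = 5900/123 = 47.97.
p = 48 reproduces all three channels after rounding.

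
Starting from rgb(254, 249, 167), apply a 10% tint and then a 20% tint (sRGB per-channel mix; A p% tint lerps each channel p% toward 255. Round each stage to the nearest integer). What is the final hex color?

#FEFBC0

Lerp each channel 10% toward 255:
  R: 254 + 0.1 = 254.1 → 254
  G: 249 + 0.1×(255−249) = 249 + 0.6 = 249.6 → 250
  B: 167 + 8.8 = 175.8 → 176
After the tint: rgb(254, 250, 176) = #FEFAB0.
Lerp each channel 20% toward 255:
  R: 254 + 0.2×(255−254) = 254 + 0.2 = 254.2 → 254
  G: 250 + 1 = 251 → 251
  B: 176 + 15.8 = 191.8 → 192
rgb(254, 251, 192) = #FEFBC0.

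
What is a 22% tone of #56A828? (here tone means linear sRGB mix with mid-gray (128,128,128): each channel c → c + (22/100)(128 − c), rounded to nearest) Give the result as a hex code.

#5F9F3B

#56A828 is rgb(86, 168, 40).
Per channel, c → c + 0.22(128 − c):
  R: 86 + 0.22×(128−86) = 86 + 9.24 = 95.24 → 95
  G: 168 + 0.22×(128−168) = 168 − 8.8 = 159.2 → 159
  B: 40 + 0.22×(128−40) = 40 + 19.36 = 59.36 → 59
rgb(95, 159, 59) = #5F9F3B.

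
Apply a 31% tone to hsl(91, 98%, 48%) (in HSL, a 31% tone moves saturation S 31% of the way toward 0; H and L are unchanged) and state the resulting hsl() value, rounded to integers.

hsl(91, 68%, 48%)

S moves 31% from 98 toward 0: 98 − 30.38 = 67.62 → 68.
H and L are unchanged.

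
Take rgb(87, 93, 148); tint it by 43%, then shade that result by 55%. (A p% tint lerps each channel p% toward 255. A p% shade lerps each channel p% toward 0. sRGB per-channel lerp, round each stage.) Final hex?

#484957

A 43% tint moves each channel 43% toward 255:
  R: 87 + 72.24 = 159.24 → 159
  G: 93 + 0.43×(255−93) = 93 + 69.66 = 162.66 → 163
  B: 148 + 46.01 = 194.01 → 194
After the tint: rgb(159, 163, 194) = #9fa3c2.
Lerp each channel 55% toward 0:
  R: 159 + 0.55×(0−159) = 159 − 87.45 = 71.55 → 72
  G: 163 + 0.55×(0−163) = 163 − 89.65 = 73.35 → 73
  B: 194 + 0.55×(0−194) = 194 − 106.7 = 87.3 → 87
rgb(72, 73, 87) = #484957.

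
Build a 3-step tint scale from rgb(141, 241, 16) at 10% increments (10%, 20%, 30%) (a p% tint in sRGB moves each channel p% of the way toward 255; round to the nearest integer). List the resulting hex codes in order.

10%: (141 + 11.4 = 152.4→152, 241 + 1.4 = 242.4→242, 16 + 23.9 = 39.9→40) → #98F228
20%: (141 + 22.8 = 163.8→164, 241 + 2.8 = 243.8→244, 16 + 47.8 = 63.8→64) → #A4F440
30%: (141 + 34.2 = 175.2→175, 241 + 4.2 = 245.2→245, 16 + 71.7 = 87.7→88) → #AFF558

#98F228, #A4F440, #AFF558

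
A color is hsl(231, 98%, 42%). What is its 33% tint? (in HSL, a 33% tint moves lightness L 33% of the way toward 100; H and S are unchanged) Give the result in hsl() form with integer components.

hsl(231, 98%, 61%)

L moves 33% from 42 toward 100: 42 + 19.14 = 61.14 → 61.
H and S are unchanged.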